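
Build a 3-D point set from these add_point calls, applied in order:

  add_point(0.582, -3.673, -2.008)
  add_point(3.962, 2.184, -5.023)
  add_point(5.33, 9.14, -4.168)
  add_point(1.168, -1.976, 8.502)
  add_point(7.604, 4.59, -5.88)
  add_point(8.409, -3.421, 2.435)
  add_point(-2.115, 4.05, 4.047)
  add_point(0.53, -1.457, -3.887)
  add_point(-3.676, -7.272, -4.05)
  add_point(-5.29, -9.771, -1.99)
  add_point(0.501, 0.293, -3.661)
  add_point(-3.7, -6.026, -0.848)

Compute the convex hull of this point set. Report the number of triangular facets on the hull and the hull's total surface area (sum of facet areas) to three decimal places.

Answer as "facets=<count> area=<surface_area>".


facets=12 area=527.496

Extreme-point indices: [1, 2, 3, 4, 5, 6, 8, 9] — 8 of 12 on the boundary.

Area of each hull facet:
  f1: (p3, p5, p9) → 68.2259
  f2: (p3, p2, p5) → 69.3853
  f3: (p6, p3, p9) → 58.7108
  f4: (p6, p3, p2) → 45.0766
  f5: (p4, p2, p5) → 28.6381
  f6: (p8, p5, p9) → 24.5379
  f7: (p8, p4, p5) → 80.7924
  f8: (p8, p6, p9) → 24.3363
  f9: (p8, p6, p2) → 85.4245
  f10: (p1, p4, p2) → 11.9220
  f11: (p1, p8, p2) → 21.7829
  f12: (p1, p8, p4) → 8.6632
Σ area = 527.496

Euler: V−E+F = 8−18+12 = 2.


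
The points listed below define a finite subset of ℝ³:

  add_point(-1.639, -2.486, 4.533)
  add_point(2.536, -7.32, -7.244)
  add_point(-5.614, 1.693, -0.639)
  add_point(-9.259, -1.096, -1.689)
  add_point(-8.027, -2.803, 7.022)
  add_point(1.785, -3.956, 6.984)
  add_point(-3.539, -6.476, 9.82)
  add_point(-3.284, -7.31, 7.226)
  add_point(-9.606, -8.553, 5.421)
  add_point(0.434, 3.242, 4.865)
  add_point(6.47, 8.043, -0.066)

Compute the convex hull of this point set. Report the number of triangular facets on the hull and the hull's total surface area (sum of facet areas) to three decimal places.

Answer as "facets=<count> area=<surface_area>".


facets=16 area=644.639

Hull vertices (10/11): indices [1, 2, 3, 4, 5, 6, 7, 8, 9, 10].

Facet areas (half cross-product norm):
  f1: (p3, p1, p8) → 74.4555
  f2: (p3, p1, p10) → 117.5892
  f3: (p7, p1, p8) → 51.9060
  f4: (p7, p6, p8) → 8.9225
  f5: (p5, p1, p10) → 102.6952
  f6: (p5, p7, p1) → 44.4804
  f7: (p5, p7, p6) → 8.3120
  f8: (p4, p6, p8) → 19.2952
  f9: (p4, p3, p8) → 27.4979
  f10: (p2, p3, p10) → 7.8976
  f11: (p2, p4, p3) → 20.6247
  f12: (p9, p2, p10) → 37.1567
  f13: (p9, p2, p4) → 36.8935
  f14: (p9, p4, p6) → 33.8432
  f15: (p9, p5, p10) → 29.6345
  f16: (p9, p5, p6) → 23.4347
Σ area = 644.639

Euler characteristic 10−24+16 = 2 ✓


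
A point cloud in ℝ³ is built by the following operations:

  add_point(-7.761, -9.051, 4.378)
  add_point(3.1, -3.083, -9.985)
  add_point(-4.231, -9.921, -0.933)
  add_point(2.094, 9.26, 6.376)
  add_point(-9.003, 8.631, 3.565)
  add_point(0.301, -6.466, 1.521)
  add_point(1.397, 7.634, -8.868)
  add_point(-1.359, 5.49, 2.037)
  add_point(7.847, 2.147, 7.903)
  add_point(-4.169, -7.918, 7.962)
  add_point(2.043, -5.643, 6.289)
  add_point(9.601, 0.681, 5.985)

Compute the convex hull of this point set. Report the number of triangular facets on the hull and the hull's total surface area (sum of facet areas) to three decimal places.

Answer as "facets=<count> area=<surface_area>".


facets=16 area=998.905

Extreme-point indices: [0, 1, 2, 3, 4, 6, 8, 9, 10, 11] — 10 of 12 on the boundary.

Triangle areas on the boundary:
  f1: (p6, p1, p11) → 93.3364
  f2: (p6, p2, p4) → 147.2450
  f3: (p6, p1, p2) → 69.1766
  f4: (p3, p6, p4) → 84.1013
  f5: (p3, p6, p11) → 87.2153
  f6: (p3, p9, p4) → 98.1321
  f7: (p0, p2, p4) → 56.5776
  f8: (p0, p9, p4) → 45.6911
  f9: (p0, p9, p2) → 16.3238
  f10: (p10, p9, p2) → 30.7097
  f11: (p10, p1, p11) → 80.0663
  f12: (p10, p1, p2) → 70.6017
  f13: (p8, p3, p11) → 10.6840
  f14: (p8, p3, p9) → 72.6787
  f15: (p8, p10, p11) → 14.5320
  f16: (p8, p10, p9) → 21.8330
Σ area = 998.905

Euler characteristic 10−24+16 = 2 ✓


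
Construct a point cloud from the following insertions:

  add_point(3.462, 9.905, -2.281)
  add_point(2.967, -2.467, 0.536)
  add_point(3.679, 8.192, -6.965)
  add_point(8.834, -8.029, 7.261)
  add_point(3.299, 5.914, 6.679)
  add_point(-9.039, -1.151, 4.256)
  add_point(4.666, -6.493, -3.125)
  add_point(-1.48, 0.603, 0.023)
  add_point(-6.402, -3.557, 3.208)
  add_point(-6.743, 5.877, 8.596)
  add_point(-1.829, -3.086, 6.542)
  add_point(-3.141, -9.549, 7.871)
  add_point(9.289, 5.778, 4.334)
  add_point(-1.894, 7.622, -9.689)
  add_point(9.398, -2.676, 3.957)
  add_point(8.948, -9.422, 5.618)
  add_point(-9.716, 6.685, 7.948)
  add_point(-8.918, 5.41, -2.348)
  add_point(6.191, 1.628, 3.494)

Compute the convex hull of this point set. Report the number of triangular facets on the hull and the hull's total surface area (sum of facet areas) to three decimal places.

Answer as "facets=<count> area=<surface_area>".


facets=26 area=1101.112

Hull vertices (15/19): indices [0, 2, 3, 4, 5, 6, 8, 9, 11, 12, 13, 14, 15, 16, 17].

Area of each hull facet:
  f1: (p0, p13, p16) → 80.0341
  f2: (p17, p13, p16) → 37.2982
  f3: (p17, p6, p13) → 86.2284
  f4: (p12, p3, p14) → 15.2124
  f5: (p9, p11, p16) → 22.2313
  f6: (p9, p3, p11) → 95.3010
  f7: (p15, p6, p11) → 60.4698
  f8: (p15, p3, p11) → 13.0350
  f9: (p15, p6, p14) → 31.4754
  f10: (p15, p3, p14) → 6.7406
  f11: (p5, p11, p16) → 37.9140
  f12: (p5, p17, p16) → 38.1347
  f13: (p2, p0, p13) → 14.2313
  f14: (p2, p12, p0) → 21.4948
  f15: (p2, p6, p13) → 47.2237
  f16: (p2, p6, p14) → 69.9481
  f17: (p2, p12, p14) → 53.6999
  f18: (p4, p12, p3) → 45.2646
  f19: (p4, p9, p3) → 71.8432
  f20: (p4, p9, p16) → 7.3986
  f21: (p4, p0, p16) → 64.0414
  f22: (p4, p12, p0) → 29.6819
  f23: (p8, p6, p11) → 52.6979
  f24: (p8, p5, p11) → 12.4138
  f25: (p8, p17, p6) → 70.3152
  f26: (p8, p5, p17) → 16.7826
Σ area = 1101.112

Euler: V−E+F = 15−39+26 = 2.


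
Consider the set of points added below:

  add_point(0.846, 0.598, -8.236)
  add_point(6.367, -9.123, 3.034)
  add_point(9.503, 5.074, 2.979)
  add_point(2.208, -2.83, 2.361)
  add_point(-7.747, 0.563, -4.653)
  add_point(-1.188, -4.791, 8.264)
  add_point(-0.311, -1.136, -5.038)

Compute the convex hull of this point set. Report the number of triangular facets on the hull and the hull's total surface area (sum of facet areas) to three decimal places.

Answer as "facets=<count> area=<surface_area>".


Extreme-point indices: [0, 1, 2, 4, 5] — 5 of 7 on the boundary.

Triangle areas on the boundary:
  f1: (p5, p2, p4) → 116.7724
  f2: (p5, p1, p4) → 78.4046
  f3: (p5, p1, p2) → 71.4270
  f4: (p0, p2, p4) → 66.9961
  f5: (p0, p1, p4) → 73.8194
  f6: (p0, p1, p2) → 98.1732
Σ area = 505.593

Euler characteristic 5−9+6 = 2 ✓

facets=6 area=505.593


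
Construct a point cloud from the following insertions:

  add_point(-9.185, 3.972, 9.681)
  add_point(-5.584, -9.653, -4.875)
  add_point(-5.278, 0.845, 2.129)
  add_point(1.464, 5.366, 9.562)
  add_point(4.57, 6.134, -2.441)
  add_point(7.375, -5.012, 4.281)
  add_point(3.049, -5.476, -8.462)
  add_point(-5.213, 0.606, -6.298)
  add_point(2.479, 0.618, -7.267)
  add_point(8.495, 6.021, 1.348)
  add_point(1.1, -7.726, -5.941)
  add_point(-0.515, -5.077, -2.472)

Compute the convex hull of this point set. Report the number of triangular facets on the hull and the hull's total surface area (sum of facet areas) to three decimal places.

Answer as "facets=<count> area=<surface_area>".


Hull vertices (10/12): indices [0, 1, 3, 4, 5, 6, 7, 8, 9, 10].

Facet areas (half cross-product norm):
  f1: (p5, p1, p0) → 149.7794
  f2: (p7, p1, p0) → 86.9335
  f3: (p7, p4, p0) → 97.6617
  f4: (p3, p5, p0) → 65.6901
  f5: (p3, p5, p9) → 58.9558
  f6: (p3, p4, p0) → 64.2949
  f7: (p3, p4, p9) → 29.4985
  f8: (p6, p7, p1) → 46.4862
  f9: (p6, p5, p9) → 76.0043
  f10: (p10, p5, p1) → 39.2870
  f11: (p10, p6, p1) → 9.3754
  f12: (p10, p6, p5) → 23.6958
  f13: (p8, p7, p4) → 28.9821
  f14: (p8, p6, p7) → 24.0187
  f15: (p8, p4, p9) → 16.2815
  f16: (p8, p6, p9) → 31.0070
Σ area = 847.952

Check V−E+F: 10 − 24 + 16 = 2.

facets=16 area=847.952


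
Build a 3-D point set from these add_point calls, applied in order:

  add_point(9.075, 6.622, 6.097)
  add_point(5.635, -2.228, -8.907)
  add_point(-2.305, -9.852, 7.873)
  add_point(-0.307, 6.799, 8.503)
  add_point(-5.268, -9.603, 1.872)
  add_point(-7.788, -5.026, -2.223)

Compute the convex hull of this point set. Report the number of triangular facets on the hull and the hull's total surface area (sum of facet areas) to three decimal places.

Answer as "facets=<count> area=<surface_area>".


Extreme-point indices: [0, 1, 2, 3, 4, 5] — 6 of 6 on the boundary.

Triangle areas on the boundary:
  f1: (p1, p2, p0) → 159.9456
  f2: (p3, p2, p5) → 99.6999
  f3: (p3, p2, p0) → 80.9724
  f4: (p3, p1, p5) → 130.8690
  f5: (p3, p1, p0) → 85.9609
  f6: (p4, p2, p5) → 14.7958
  f7: (p4, p1, p5) → 50.5311
  f8: (p4, p1, p2) → 54.3420
Σ area = 677.117

Check V−E+F: 6 − 12 + 8 = 2.

facets=8 area=677.117


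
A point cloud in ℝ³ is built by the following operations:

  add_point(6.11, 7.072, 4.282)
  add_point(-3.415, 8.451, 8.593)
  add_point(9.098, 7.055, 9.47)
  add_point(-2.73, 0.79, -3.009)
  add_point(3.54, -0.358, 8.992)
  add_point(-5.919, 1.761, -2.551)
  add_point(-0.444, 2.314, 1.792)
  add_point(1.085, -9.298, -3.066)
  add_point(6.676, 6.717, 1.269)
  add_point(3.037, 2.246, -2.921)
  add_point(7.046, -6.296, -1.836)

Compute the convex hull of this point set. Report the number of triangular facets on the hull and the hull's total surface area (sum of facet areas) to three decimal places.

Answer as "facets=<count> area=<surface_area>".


facets=16 area=638.703

10 of the 11 inputs are extreme points: [0, 1, 2, 3, 4, 5, 7, 8, 9, 10].

Triangle areas on the boundary:
  f1: (p1, p7, p5) → 80.9379
  f2: (p8, p1, p5) → 76.0756
  f3: (p4, p1, p2) → 50.3896
  f4: (p4, p1, p7) → 80.5385
  f5: (p9, p8, p5) → 27.3395
  f6: (p10, p8, p2) → 55.4049
  f7: (p10, p4, p2) → 57.6671
  f8: (p10, p4, p7) → 43.2590
  f9: (p10, p9, p7) → 32.2296
  f10: (p10, p9, p8) → 32.4758
  f11: (p0, p1, p2) → 31.4198
  f12: (p0, p8, p2) → 6.0670
  f13: (p0, p8, p1) → 13.2587
  f14: (p3, p7, p5) → 14.4362
  f15: (p3, p9, p5) → 5.3337
  f16: (p3, p9, p7) → 31.8703
Σ area = 638.703

Euler characteristic 10−24+16 = 2 ✓


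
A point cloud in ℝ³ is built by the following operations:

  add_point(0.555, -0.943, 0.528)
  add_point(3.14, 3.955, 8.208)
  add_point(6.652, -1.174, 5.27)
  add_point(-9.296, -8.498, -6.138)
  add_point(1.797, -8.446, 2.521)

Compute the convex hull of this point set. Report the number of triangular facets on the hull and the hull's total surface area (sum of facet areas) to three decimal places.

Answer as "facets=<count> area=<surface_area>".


facets=6 area=262.197

Hull vertices (5/5): indices [0, 1, 2, 3, 4].

Triangle areas on the boundary:
  f1: (p0, p2, p3) → 30.6987
  f2: (p0, p1, p3) → 34.9356
  f3: (p0, p1, p2) → 26.2093
  f4: (p4, p2, p3) → 51.3493
  f5: (p4, p1, p3) → 90.8565
  f6: (p4, p1, p2) → 28.1475
Σ area = 262.197

Euler: V−E+F = 5−9+6 = 2.


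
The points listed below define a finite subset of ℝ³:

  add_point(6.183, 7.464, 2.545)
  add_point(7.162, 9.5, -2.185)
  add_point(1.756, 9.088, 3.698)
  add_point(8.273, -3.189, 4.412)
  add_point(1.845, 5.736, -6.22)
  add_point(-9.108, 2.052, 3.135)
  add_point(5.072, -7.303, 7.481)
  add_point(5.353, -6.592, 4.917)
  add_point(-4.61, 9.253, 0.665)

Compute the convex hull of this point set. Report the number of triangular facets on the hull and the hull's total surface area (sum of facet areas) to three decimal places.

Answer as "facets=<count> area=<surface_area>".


9 of the 9 inputs are extreme points: [0, 1, 2, 3, 4, 5, 6, 7, 8].

Per-facet area ½‖(b−a)×(c−a)‖:
  f1: (p4, p1, p3) → 54.4296
  f2: (p7, p4, p5) → 113.3287
  f3: (p7, p4, p3) → 33.4550
  f4: (p0, p1, p3) → 25.1159
  f5: (p0, p2, p1) → 12.3033
  f6: (p8, p4, p5) → 43.3076
  f7: (p8, p2, p5) → 29.5458
  f8: (p8, p4, p1) → 38.4435
  f9: (p8, p2, p1) → 26.9814
  f10: (p6, p7, p3) → 5.5946
  f11: (p6, p0, p3) → 25.5066
  f12: (p6, p0, p2) → 37.2932
  f13: (p6, p2, p5) → 104.1480
  f14: (p6, p7, p5) → 22.4186
Σ area = 571.872

Check V−E+F: 9 − 21 + 14 = 2.

facets=14 area=571.872


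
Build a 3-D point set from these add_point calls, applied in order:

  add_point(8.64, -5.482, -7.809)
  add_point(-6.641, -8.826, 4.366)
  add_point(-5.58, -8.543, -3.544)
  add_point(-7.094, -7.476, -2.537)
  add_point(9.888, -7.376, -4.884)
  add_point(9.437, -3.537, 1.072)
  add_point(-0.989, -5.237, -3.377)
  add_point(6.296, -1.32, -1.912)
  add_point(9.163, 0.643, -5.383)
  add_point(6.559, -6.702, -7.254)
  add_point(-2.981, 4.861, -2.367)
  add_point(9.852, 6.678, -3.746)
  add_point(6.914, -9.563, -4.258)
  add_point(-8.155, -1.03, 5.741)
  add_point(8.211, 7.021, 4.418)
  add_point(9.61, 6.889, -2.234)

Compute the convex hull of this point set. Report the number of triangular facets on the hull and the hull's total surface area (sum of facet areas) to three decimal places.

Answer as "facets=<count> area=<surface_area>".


facets=22 area=858.784

Points on the hull: [0, 1, 2, 3, 4, 5, 9, 10, 11, 12, 13, 14, 15] (13 of 16).

Per-facet area ½‖(b−a)×(c−a)‖:
  f1: (p1, p14, p13) → 71.4416
  f2: (p9, p2, p0) → 5.7831
  f3: (p3, p1, p13) → 28.3911
  f4: (p3, p1, p2) → 7.0273
  f5: (p5, p1, p14) → 95.2479
  f6: (p15, p5, p14) → 35.6937
  f7: (p10, p2, p0) → 97.2470
  f8: (p10, p3, p2) → 13.2410
  f9: (p10, p3, p13) → 56.8922
  f10: (p10, p14, p13) → 74.3991
  f11: (p10, p15, p14) → 42.5673
  f12: (p12, p5, p4) → 13.1884
  f13: (p12, p5, p1) → 67.3133
  f14: (p12, p1, p2) → 49.2632
  f15: (p12, p9, p2) → 25.9719
  f16: (p12, p0, p4) → 6.8366
  f17: (p12, p9, p0) → 4.6484
  f18: (p11, p10, p0) → 82.3831
  f19: (p11, p10, p15) → 9.7826
  f20: (p11, p0, p4) → 23.3414
  f21: (p11, p5, p4) → 39.7897
  f22: (p11, p15, p5) → 8.3341
Σ area = 858.784

Check V−E+F: 13 − 33 + 22 = 2.


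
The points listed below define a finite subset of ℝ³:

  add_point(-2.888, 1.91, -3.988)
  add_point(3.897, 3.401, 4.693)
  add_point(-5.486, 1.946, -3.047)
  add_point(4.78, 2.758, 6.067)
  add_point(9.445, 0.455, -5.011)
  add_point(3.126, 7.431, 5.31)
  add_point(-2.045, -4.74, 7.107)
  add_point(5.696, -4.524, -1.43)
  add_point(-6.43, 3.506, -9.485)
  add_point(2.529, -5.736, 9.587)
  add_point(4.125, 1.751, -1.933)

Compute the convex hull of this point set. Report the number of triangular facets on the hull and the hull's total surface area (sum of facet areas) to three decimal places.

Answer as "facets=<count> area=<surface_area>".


facets=12 area=583.281

Hull vertices (8/11): indices [2, 3, 4, 5, 6, 7, 8, 9].

Per-facet area ½‖(b−a)×(c−a)‖:
  f1: (p5, p4, p8) → 110.9122
  f2: (p7, p4, p8) → 58.5994
  f3: (p7, p9, p4) → 29.8969
  f4: (p2, p5, p8) → 35.1624
  f5: (p3, p9, p4) → 55.9594
  f6: (p3, p5, p4) → 30.2683
  f7: (p3, p5, p9) → 13.7896
  f8: (p6, p7, p8) → 95.0976
  f9: (p6, p7, p9) → 29.7141
  f10: (p6, p2, p8) → 14.9909
  f11: (p6, p5, p9) → 35.1717
  f12: (p6, p2, p5) → 73.7181
Σ area = 583.281

Euler characteristic 8−18+12 = 2 ✓


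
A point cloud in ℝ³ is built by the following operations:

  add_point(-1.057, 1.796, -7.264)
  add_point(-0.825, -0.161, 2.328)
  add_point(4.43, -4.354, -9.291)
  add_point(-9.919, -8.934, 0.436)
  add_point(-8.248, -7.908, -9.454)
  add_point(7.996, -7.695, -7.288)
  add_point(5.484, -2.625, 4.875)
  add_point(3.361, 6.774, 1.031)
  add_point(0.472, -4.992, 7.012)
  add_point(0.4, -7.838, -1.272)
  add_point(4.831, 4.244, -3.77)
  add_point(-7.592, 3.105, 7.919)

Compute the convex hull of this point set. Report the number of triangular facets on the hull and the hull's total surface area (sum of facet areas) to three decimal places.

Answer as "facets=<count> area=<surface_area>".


facets=18 area=885.666

Hull vertices (11/12): indices [0, 2, 3, 4, 5, 6, 7, 8, 9, 10, 11].

Triangle areas on the boundary:
  f1: (p4, p5, p3) → 82.5685
  f2: (p9, p5, p3) → 24.9927
  f3: (p9, p8, p3) → 45.7725
  f4: (p9, p8, p5) → 34.6998
  f5: (p11, p8, p3) → 70.3669
  f6: (p11, p0, p7) → 71.3572
  f7: (p11, p4, p3) → 66.4073
  f8: (p11, p0, p4) → 101.7666
  f9: (p6, p8, p5) → 37.5629
  f10: (p6, p11, p7) → 67.1650
  f11: (p6, p11, p8) → 32.0146
  f12: (p10, p0, p7) → 19.1469
  f13: (p10, p6, p5) → 65.7632
  f14: (p10, p6, p7) → 28.8567
  f15: (p2, p4, p5) → 30.4253
  f16: (p2, p0, p4) → 50.6116
  f17: (p2, p10, p5) → 25.7527
  f18: (p2, p10, p0) → 30.4351
Σ area = 885.666

Euler: V−E+F = 11−27+18 = 2.


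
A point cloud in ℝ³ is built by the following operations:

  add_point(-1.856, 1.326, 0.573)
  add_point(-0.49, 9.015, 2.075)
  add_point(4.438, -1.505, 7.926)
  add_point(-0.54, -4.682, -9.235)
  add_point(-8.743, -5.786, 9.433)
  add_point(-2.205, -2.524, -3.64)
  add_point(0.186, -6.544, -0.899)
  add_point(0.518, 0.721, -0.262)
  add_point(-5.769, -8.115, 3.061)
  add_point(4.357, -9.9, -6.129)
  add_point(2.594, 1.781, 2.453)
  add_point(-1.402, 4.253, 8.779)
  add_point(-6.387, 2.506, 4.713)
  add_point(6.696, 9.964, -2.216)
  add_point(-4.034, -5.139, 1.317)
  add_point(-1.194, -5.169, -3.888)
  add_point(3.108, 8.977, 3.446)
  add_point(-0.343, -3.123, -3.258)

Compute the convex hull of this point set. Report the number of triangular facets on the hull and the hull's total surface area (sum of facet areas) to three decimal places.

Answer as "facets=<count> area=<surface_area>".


facets=16 area=846.708

Hull vertices (10/18): indices [1, 2, 3, 4, 8, 9, 11, 12, 13, 16].

Facet areas (half cross-product norm):
  f1: (p3, p9, p13) → 68.6843
  f2: (p2, p9, p4) → 113.8385
  f3: (p2, p9, p13) → 124.5671
  f4: (p12, p3, p4) → 81.6742
  f5: (p8, p9, p4) → 21.3178
  f6: (p8, p3, p4) → 27.6735
  f7: (p8, p3, p9) → 51.6038
  f8: (p1, p3, p13) → 72.7152
  f9: (p1, p12, p3) → 75.7996
  f10: (p16, p2, p13) → 35.6691
  f11: (p16, p1, p13) → 12.7919
  f12: (p11, p2, p4) → 50.8385
  f13: (p11, p16, p2) → 34.7136
  f14: (p11, p12, p4) → 32.5662
  f15: (p11, p1, p12) → 26.6199
  f16: (p11, p16, p1) → 15.6351
Σ area = 846.708

Euler characteristic 10−24+16 = 2 ✓


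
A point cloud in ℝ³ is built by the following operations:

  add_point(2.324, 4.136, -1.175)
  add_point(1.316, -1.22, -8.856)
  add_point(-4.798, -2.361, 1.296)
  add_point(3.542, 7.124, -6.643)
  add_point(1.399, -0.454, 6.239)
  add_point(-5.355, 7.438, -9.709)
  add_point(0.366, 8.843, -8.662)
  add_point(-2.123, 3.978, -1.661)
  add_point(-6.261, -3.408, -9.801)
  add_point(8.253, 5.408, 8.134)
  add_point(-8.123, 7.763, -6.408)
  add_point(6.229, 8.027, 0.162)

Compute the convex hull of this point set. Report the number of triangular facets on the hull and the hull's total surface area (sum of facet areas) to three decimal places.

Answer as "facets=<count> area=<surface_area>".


facets=16 area=666.848

Extreme-point indices: [1, 2, 3, 4, 5, 6, 8, 9, 10, 11] — 10 of 12 on the boundary.

Facet areas (half cross-product norm):
  f1: (p2, p8, p10) → 62.2303
  f2: (p11, p9, p10) → 54.8880
  f3: (p11, p6, p10) → 44.7226
  f4: (p5, p8, p10) → 23.5016
  f5: (p5, p6, p10) → 11.4675
  f6: (p4, p2, p8) → 31.8433
  f7: (p4, p9, p10) → 79.5825
  f8: (p4, p2, p10) → 49.8562
  f9: (p1, p5, p8) → 40.4125
  f10: (p1, p5, p6) → 29.9148
  f11: (p1, p11, p9) → 52.2232
  f12: (p1, p4, p9) → 67.5824
  f13: (p1, p4, p8) → 59.4534
  f14: (p3, p11, p6) → 11.1905
  f15: (p3, p1, p6) → 18.3889
  f16: (p3, p1, p11) → 29.5904
Σ area = 666.848

Euler: V−E+F = 10−24+16 = 2.


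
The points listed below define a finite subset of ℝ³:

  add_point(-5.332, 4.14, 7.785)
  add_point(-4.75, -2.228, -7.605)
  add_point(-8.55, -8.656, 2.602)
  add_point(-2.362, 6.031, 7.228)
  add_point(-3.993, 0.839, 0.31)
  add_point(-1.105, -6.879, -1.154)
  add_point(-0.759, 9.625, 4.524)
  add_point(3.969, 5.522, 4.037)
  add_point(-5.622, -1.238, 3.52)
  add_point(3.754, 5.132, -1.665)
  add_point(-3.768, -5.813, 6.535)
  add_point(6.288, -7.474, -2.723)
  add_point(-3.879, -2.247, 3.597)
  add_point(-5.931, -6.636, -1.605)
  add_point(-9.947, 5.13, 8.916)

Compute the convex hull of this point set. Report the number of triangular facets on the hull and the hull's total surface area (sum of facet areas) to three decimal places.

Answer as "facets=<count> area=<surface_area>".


11 of the 15 inputs are extreme points: [0, 1, 2, 3, 6, 7, 9, 10, 11, 13, 14].

Area of each hull facet:
  f1: (p1, p2, p14) → 95.8258
  f2: (p6, p1, p14) → 95.2193
  f3: (p10, p2, p14) → 43.2279
  f4: (p10, p2, p11) → 46.7768
  f5: (p13, p2, p11) → 27.8652
  f6: (p13, p1, p11) → 45.5270
  f7: (p13, p1, p2) → 7.7561
  f8: (p9, p1, p11) → 72.3160
  f9: (p9, p6, p1) → 54.2395
  f10: (p0, p10, p14) → 22.8385
  f11: (p7, p10, p11) → 86.8199
  f12: (p7, p9, p11) → 36.5259
  f13: (p7, p9, p6) → 17.8771
  f14: (p3, p0, p10) → 16.7930
  f15: (p3, p7, p10) → 42.4591
  f16: (p3, p7, p6) → 14.7021
  f17: (p3, p6, p14) → 15.7848
  f18: (p3, p0, p14) → 5.9997
Σ area = 748.554

Euler characteristic 11−27+18 = 2 ✓

facets=18 area=748.554


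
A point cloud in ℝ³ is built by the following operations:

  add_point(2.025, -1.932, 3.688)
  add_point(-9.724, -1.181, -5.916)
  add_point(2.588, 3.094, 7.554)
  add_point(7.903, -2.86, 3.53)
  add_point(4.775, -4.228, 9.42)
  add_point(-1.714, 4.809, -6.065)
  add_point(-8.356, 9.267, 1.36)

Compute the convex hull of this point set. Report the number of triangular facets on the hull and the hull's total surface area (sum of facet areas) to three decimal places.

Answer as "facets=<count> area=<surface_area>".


facets=8 area=523.026

Points on the hull: [1, 2, 3, 4, 5, 6] (6 of 7).

Per-facet area ½‖(b−a)×(c−a)‖:
  f1: (p5, p3, p1) → 76.6022
  f2: (p5, p6, p1) → 52.8144
  f3: (p4, p3, p1) → 68.2992
  f4: (p4, p6, p1) → 127.1228
  f5: (p2, p4, p3) → 25.8223
  f6: (p2, p4, p6) → 37.5225
  f7: (p2, p5, p3) → 63.3633
  f8: (p2, p5, p6) → 71.4788
Σ area = 523.026

Check V−E+F: 6 − 12 + 8 = 2.


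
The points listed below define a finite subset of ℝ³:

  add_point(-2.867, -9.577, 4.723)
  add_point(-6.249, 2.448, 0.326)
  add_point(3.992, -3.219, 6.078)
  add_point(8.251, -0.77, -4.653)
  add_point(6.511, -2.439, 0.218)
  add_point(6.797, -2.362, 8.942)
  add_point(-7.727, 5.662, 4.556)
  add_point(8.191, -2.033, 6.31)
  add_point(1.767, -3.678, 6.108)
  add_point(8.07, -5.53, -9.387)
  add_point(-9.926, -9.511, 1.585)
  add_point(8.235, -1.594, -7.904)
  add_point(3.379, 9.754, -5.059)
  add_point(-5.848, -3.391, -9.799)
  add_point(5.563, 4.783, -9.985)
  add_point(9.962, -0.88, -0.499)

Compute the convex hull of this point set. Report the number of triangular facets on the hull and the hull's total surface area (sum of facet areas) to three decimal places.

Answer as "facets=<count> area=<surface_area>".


Extreme-point indices: [0, 5, 6, 7, 9, 10, 11, 12, 13, 14, 15] — 11 of 16 on the boundary.

Triangle areas on the boundary:
  f1: (p6, p5, p12) → 123.5418
  f2: (p13, p9, p10) → 93.4521
  f3: (p13, p6, p10) → 100.2144
  f4: (p13, p6, p12) → 115.0544
  f5: (p14, p12, p15) → 43.3576
  f6: (p14, p13, p12) → 50.9223
  f7: (p14, p13, p9) → 69.1990
  f8: (p0, p9, p10) → 68.7962
  f9: (p0, p6, p10) → 59.1324
  f10: (p0, p6, p5) → 97.3303
  f11: (p7, p9, p15) → 25.5556
  f12: (p7, p12, p15) → 44.7368
  f13: (p7, p5, p12) → 21.6904
  f14: (p7, p0, p5) → 18.9955
  f15: (p7, p0, p9) → 105.1515
  f16: (p11, p9, p15) → 14.4508
  f17: (p11, p14, p15) → 26.4649
  f18: (p11, p14, p9) → 10.7051
Σ area = 1088.751

Euler: V−E+F = 11−27+18 = 2.

facets=18 area=1088.751


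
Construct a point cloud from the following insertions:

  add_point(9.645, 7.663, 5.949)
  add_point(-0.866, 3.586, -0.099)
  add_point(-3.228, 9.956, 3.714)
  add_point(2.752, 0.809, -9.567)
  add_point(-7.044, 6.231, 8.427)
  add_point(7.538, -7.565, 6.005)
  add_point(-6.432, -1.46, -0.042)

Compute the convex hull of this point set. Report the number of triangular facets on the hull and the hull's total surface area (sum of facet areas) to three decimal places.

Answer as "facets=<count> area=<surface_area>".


Hull vertices (6/7): indices [0, 2, 3, 4, 5, 6].

Area of each hull facet:
  f1: (p5, p0, p4) → 126.9832
  f2: (p3, p5, p0) → 127.7670
  f3: (p6, p5, p4) → 93.9250
  f4: (p6, p3, p5) → 106.3565
  f5: (p2, p0, p4) → 44.7488
  f6: (p2, p3, p0) → 108.8489
  f7: (p2, p6, p4) → 40.1958
  f8: (p2, p6, p3) → 82.9117
Σ area = 731.737

Check V−E+F: 6 − 12 + 8 = 2.

facets=8 area=731.737


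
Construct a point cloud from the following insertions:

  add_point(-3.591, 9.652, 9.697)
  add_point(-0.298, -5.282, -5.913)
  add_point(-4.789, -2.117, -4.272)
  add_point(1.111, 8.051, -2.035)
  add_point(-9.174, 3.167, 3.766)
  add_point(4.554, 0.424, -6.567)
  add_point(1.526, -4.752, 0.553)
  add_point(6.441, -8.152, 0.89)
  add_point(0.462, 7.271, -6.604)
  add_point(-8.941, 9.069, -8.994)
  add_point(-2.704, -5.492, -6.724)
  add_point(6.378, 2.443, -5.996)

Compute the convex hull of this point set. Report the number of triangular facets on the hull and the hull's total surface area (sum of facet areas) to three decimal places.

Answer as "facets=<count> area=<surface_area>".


facets=16 area=819.977

Hull vertices (10/12): indices [0, 1, 3, 4, 5, 7, 8, 9, 10, 11].

Per-facet area ½‖(b−a)×(c−a)‖:
  f1: (p0, p7, p4) → 101.4960
  f2: (p9, p0, p4) → 70.9368
  f3: (p11, p0, p7) → 125.0257
  f4: (p10, p7, p4) → 91.8244
  f5: (p10, p9, p4) → 97.1551
  f6: (p3, p9, p0) → 76.4142
  f7: (p3, p11, p0) → 37.8142
  f8: (p1, p10, p7) → 7.1100
  f9: (p5, p11, p9) → 22.1234
  f10: (p5, p10, p9) → 72.1400
  f11: (p5, p1, p10) → 7.3244
  f12: (p5, p11, p7) → 15.2754
  f13: (p5, p1, p7) → 37.1080
  f14: (p8, p11, p9) → 18.6303
  f15: (p8, p3, p9) → 21.7299
  f16: (p8, p3, p11) → 17.8692
Σ area = 819.977

Euler characteristic 10−24+16 = 2 ✓


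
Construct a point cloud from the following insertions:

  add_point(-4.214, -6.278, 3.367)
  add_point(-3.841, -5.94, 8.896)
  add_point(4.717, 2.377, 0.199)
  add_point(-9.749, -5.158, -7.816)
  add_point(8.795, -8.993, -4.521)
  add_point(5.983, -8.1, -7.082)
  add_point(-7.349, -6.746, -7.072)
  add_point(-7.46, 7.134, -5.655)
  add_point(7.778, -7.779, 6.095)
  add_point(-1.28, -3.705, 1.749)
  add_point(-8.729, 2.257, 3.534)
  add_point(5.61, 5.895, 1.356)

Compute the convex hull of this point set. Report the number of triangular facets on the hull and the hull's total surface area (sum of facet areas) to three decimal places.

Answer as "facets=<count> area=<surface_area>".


Extreme-point indices: [1, 3, 4, 5, 6, 7, 8, 10, 11] — 9 of 12 on the boundary.

Facet areas (half cross-product norm):
  f1: (p5, p7, p3) → 101.6436
  f2: (p5, p11, p4) → 31.6756
  f3: (p5, p11, p7) → 120.2326
  f4: (p6, p1, p3) → 22.3915
  f5: (p6, p1, p4) → 126.2897
  f6: (p6, p5, p3) → 10.2603
  f7: (p6, p5, p4) → 17.6447
  f8: (p10, p7, p3) → 62.9183
  f9: (p10, p1, p3) → 74.3726
  f10: (p10, p11, p7) → 73.1889
  f11: (p10, p11, p1) → 80.5852
  f12: (p8, p1, p4) → 61.0933
  f13: (p8, p11, p4) → 76.9377
  f14: (p8, p11, p1) → 86.5149
Σ area = 945.749

Check V−E+F: 9 − 21 + 14 = 2.

facets=14 area=945.749


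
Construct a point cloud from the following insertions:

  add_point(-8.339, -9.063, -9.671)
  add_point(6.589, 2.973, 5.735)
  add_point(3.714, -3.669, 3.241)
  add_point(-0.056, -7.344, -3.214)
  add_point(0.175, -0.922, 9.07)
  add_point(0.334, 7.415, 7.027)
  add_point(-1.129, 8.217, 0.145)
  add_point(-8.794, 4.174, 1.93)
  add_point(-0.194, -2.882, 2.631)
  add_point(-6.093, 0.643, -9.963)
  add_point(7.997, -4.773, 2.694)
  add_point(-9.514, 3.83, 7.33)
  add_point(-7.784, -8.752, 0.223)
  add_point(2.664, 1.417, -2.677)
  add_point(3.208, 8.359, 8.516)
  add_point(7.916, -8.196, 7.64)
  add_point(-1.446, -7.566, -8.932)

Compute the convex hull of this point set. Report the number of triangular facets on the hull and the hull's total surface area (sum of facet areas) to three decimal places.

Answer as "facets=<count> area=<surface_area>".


Points on the hull: [0, 1, 4, 6, 7, 9, 10, 11, 12, 13, 14, 15, 16] (13 of 17).

Triangle areas on the boundary:
  f1: (p16, p9, p0) → 32.0503
  f2: (p16, p15, p10) → 39.2889
  f3: (p16, p15, p0) → 55.8831
  f4: (p7, p0, p11) → 38.1589
  f5: (p7, p9, p0) → 62.0523
  f6: (p13, p16, p10) → 57.1626
  f7: (p13, p16, p9) → 49.9690
  f8: (p12, p0, p11) → 62.1522
  f9: (p12, p15, p0) → 75.6611
  f10: (p4, p14, p11) → 52.8727
  f11: (p4, p15, p14) → 47.7434
  f12: (p4, p12, p11) → 72.7812
  f13: (p4, p12, p15) → 76.2361
  f14: (p1, p13, p10) → 36.3295
  f15: (p1, p15, p10) → 24.7414
  f16: (p1, p15, p14) → 26.2077
  f17: (p6, p13, p9) → 47.1368
  f18: (p6, p1, p14) → 32.3838
  f19: (p6, p1, p13) → 37.7450
  f20: (p6, p7, p9) → 54.4405
  f21: (p6, p14, p11) → 54.8064
  f22: (p6, p7, p11) → 22.6868
Σ area = 1058.490

Check V−E+F: 13 − 33 + 22 = 2.

facets=22 area=1058.490


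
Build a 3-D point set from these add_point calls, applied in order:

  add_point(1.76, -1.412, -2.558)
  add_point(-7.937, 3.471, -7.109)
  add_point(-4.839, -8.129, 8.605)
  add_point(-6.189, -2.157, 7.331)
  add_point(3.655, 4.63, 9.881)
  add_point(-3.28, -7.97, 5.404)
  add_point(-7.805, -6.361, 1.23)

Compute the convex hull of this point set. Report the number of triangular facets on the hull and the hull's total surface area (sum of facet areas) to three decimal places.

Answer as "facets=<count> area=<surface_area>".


facets=10 area=492.283

Points on the hull: [0, 1, 2, 3, 4, 5, 6] (7 of 7).

Per-facet area ½‖(b−a)×(c−a)‖:
  f1: (p0, p4, p1) → 78.9488
  f2: (p6, p0, p1) → 62.1001
  f3: (p3, p4, p1) → 95.0092
  f4: (p3, p2, p4) → 36.2978
  f5: (p3, p6, p1) → 48.6414
  f6: (p3, p6, p2) → 22.4697
  f7: (p5, p6, p2) → 10.8536
  f8: (p5, p6, p0) → 34.9862
  f9: (p5, p2, p4) → 26.8319
  f10: (p5, p0, p4) → 76.1445
Σ area = 492.283

Check V−E+F: 7 − 15 + 10 = 2.


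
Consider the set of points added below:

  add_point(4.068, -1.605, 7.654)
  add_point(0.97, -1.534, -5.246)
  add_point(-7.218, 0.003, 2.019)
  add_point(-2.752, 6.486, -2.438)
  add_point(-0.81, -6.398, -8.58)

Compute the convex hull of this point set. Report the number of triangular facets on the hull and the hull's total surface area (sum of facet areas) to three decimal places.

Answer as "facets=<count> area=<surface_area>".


Extreme-point indices: [0, 1, 2, 3, 4] — 5 of 5 on the boundary.

Triangle areas on the boundary:
  f1: (p3, p0, p2) → 57.0384
  f2: (p4, p0, p2) → 87.9046
  f3: (p4, p3, p2) → 60.6770
  f4: (p1, p3, p0) → 60.3437
  f5: (p1, p4, p0) → 33.0048
  f6: (p1, p4, p3) → 19.5099
Σ area = 318.479

Check V−E+F: 5 − 9 + 6 = 2.

facets=6 area=318.479


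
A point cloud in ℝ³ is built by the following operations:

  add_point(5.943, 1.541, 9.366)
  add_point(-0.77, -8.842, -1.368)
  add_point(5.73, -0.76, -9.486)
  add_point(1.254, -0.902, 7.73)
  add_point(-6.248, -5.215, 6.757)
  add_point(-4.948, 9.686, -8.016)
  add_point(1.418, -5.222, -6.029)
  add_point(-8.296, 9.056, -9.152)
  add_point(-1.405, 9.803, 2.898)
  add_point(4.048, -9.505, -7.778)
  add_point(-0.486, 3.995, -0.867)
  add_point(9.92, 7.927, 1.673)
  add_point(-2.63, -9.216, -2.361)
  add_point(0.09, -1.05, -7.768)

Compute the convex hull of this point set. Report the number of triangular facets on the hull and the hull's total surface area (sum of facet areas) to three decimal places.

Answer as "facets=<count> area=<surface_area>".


facets=16 area=1055.109

Extreme-point indices: [0, 1, 2, 4, 5, 7, 8, 9, 11, 12] — 10 of 14 on the boundary.

Facet areas (half cross-product norm):
  f1: (p0, p9, p11) → 106.8601
  f2: (p2, p9, p7) → 71.2435
  f3: (p2, p9, p11) → 58.7290
  f4: (p8, p0, p11) → 58.3648
  f5: (p8, p4, p7) → 112.9065
  f6: (p8, p4, p0) → 87.2202
  f7: (p1, p0, p9) → 62.2043
  f8: (p1, p4, p0) → 73.3287
  f9: (p5, p2, p7) → 23.1807
  f10: (p5, p2, p11) → 106.2047
  f11: (p5, p8, p7) → 16.6290
  f12: (p5, p8, p11) → 64.8958
  f13: (p12, p4, p7) → 106.3567
  f14: (p12, p1, p4) → 11.1810
  f15: (p12, p9, p7) → 87.2695
  f16: (p12, p1, p9) → 8.5346
Σ area = 1055.109

Euler characteristic 10−24+16 = 2 ✓


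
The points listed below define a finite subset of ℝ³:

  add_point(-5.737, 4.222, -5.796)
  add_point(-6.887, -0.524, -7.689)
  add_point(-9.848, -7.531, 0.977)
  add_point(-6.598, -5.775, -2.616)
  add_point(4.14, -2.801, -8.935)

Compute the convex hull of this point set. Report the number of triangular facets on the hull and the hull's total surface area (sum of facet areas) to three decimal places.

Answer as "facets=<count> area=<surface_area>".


facets=6 area=210.883

Extreme-point indices: [0, 1, 2, 3, 4] — 5 of 5 on the boundary.

Per-facet area ½‖(b−a)×(c−a)‖:
  f1: (p0, p4, p2) → 88.1204
  f2: (p1, p0, p2) → 28.4473
  f3: (p1, p0, p4) → 29.6647
  f4: (p3, p4, p2) → 10.1273
  f5: (p3, p1, p2) → 13.3711
  f6: (p3, p1, p4) → 41.1523
Σ area = 210.883

Euler: V−E+F = 5−9+6 = 2.


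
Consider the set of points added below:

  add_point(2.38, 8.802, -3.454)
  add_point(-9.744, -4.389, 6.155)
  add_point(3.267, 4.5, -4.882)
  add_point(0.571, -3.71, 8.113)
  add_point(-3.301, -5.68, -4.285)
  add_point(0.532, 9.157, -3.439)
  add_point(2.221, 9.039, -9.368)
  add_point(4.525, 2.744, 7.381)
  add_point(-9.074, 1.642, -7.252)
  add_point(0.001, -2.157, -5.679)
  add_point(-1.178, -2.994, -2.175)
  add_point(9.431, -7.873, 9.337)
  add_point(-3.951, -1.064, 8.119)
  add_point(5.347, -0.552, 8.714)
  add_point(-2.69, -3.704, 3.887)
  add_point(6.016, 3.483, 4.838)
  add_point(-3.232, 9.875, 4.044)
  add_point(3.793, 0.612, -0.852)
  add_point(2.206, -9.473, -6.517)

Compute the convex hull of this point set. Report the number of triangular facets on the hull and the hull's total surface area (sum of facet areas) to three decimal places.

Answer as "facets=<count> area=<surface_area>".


12 of the 19 inputs are extreme points: [0, 1, 4, 6, 7, 8, 11, 12, 13, 15, 16, 18].

Facet areas (half cross-product norm):
  f1: (p18, p11, p1) → 146.3947
  f2: (p18, p6, p11) → 163.6696
  f3: (p8, p18, p6) → 106.1078
  f4: (p8, p16, p1) → 100.1560
  f5: (p8, p16, p6) → 89.8058
  f6: (p12, p11, p1) → 43.9291
  f7: (p12, p16, p1) → 37.3220
  f8: (p15, p6, p11) → 70.9848
  f9: (p4, p18, p1) → 29.6105
  f10: (p4, p8, p1) → 59.8409
  f11: (p4, p8, p18) → 22.1085
  f12: (p7, p15, p11) → 17.8075
  f13: (p7, p15, p16) → 16.7590
  f14: (p0, p16, p6) → 17.6735
  f15: (p0, p15, p6) → 17.8688
  f16: (p0, p15, p16) → 46.0945
  f17: (p13, p12, p16) → 54.3425
  f18: (p13, p7, p16) → 10.5859
  f19: (p13, p12, p11) → 35.1988
  f20: (p13, p7, p11) → 5.8970
Σ area = 1092.157

Check V−E+F: 12 − 30 + 20 = 2.

facets=20 area=1092.157


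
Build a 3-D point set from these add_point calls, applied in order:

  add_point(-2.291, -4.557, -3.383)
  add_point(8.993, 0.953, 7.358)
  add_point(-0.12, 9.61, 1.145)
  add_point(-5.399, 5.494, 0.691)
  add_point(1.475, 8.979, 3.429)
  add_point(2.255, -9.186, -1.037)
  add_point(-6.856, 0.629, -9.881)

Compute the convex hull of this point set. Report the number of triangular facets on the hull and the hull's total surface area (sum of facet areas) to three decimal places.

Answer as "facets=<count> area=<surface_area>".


facets=10 area=525.931

Extreme-point indices: [0, 1, 2, 3, 4, 5, 6] — 7 of 7 on the boundary.

Facet areas (half cross-product norm):
  f1: (p5, p1, p6) → 117.2792
  f2: (p2, p1, p6) → 107.1895
  f3: (p3, p2, p6) → 35.8294
  f4: (p3, p5, p1) → 109.6534
  f5: (p0, p5, p6) → 13.0521
  f6: (p0, p3, p6) → 49.6553
  f7: (p0, p3, p5) → 29.3566
  f8: (p4, p2, p1) → 10.4298
  f9: (p4, p3, p1) → 44.5384
  f10: (p4, p3, p2) → 8.9473
Σ area = 525.931

Euler characteristic 7−15+10 = 2 ✓


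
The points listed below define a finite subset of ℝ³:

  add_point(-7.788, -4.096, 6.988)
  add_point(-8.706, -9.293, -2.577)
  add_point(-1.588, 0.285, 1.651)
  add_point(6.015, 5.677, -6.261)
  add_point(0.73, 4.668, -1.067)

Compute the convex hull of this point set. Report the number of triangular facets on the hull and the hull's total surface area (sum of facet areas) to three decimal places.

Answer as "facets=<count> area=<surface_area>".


Points on the hull: [0, 1, 2, 3, 4] (5 of 5).

Per-facet area ½‖(b−a)×(c−a)‖:
  f1: (p2, p3, p1) → 68.4281
  f2: (p2, p0, p1) → 49.4140
  f3: (p4, p3, p1) → 56.6992
  f4: (p4, p0, p1) → 79.0691
  f5: (p4, p2, p3) → 14.4915
  f6: (p4, p2, p0) → 10.5075
Σ area = 278.609

Check V−E+F: 5 − 9 + 6 = 2.

facets=6 area=278.609


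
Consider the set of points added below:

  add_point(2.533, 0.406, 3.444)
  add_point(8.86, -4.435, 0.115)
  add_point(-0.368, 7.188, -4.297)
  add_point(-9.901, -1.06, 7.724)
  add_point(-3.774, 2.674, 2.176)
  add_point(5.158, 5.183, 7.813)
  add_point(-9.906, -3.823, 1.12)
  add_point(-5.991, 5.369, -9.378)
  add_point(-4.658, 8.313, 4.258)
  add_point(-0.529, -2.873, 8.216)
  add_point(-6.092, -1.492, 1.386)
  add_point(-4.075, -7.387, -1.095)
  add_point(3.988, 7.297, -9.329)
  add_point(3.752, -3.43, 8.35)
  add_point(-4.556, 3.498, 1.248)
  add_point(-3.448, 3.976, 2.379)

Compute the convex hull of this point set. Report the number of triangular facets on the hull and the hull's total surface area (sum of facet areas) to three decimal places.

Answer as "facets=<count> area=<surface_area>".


Extreme-point indices: [1, 3, 5, 6, 7, 8, 9, 11, 12, 13] — 10 of 16 on the boundary.

Facet areas (half cross-product norm):
  f1: (p12, p7, p8) → 70.5347
  f2: (p11, p7, p6) → 51.6281
  f3: (p11, p13, p1) → 59.2096
  f4: (p11, p12, p1) → 103.5475
  f5: (p11, p12, p7) → 77.8609
  f6: (p3, p7, p6) → 46.9975
  f7: (p3, p7, p8) → 78.8192
  f8: (p3, p11, p6) → 22.6230
  f9: (p5, p12, p1) → 97.5663
  f10: (p5, p13, p1) → 42.5664
  f11: (p5, p12, p8) → 85.6618
  f12: (p5, p3, p8) → 61.3030
  f13: (p9, p11, p13) → 22.5743
  f14: (p9, p3, p11) → 50.1329
  f15: (p9, p5, p13) → 18.8736
  f16: (p9, p5, p3) → 43.0618
Σ area = 932.961

Check V−E+F: 10 − 24 + 16 = 2.

facets=16 area=932.961


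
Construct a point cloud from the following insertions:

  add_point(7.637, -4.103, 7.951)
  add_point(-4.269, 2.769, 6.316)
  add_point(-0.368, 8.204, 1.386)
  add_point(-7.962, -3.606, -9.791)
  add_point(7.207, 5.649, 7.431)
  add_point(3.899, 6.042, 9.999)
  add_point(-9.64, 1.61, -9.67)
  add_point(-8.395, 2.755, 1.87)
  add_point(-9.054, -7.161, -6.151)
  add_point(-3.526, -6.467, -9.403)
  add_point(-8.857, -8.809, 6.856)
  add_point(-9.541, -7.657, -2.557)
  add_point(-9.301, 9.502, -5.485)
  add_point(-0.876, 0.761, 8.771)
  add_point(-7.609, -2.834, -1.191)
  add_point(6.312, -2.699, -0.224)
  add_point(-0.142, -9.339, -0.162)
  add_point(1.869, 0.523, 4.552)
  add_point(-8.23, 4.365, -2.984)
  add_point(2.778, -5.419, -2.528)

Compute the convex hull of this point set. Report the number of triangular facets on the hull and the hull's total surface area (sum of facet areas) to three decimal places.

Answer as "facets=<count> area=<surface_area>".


facets=30 area=1098.310

Hull vertices (17/20): indices [0, 1, 2, 3, 4, 5, 6, 7, 8, 9, 10, 11, 12, 13, 15, 16, 19].

Area of each hull facet:
  f1: (p10, p5, p0) → 94.3834
  f2: (p10, p16, p0) → 69.3322
  f3: (p15, p16, p0) → 38.8860
  f4: (p4, p5, p0) → 20.4647
  f5: (p4, p15, p0) → 39.9985
  f6: (p4, p2, p5) → 20.4090
  f7: (p4, p2, p15) → 54.6823
  f8: (p1, p7, p10) → 36.8728
  f9: (p11, p10, p16) → 44.1724
  f10: (p11, p8, p16) → 17.8528
  f11: (p11, p8, p6) → 15.1831
  f12: (p9, p8, p16) → 32.3873
  f13: (p12, p2, p5) → 24.8548
  f14: (p12, p1, p5) → 61.6268
  f15: (p12, p1, p7) → 24.3637
  f16: (p12, p7, p10) → 26.8827
  f17: (p12, p2, p15) → 66.0221
  f18: (p12, p11, p6) → 47.5101
  f19: (p12, p11, p10) → 79.3287
  f20: (p12, p9, p6) → 33.6880
  f21: (p12, p9, p15) → 120.1559
  f22: (p13, p10, p5) → 1.9820
  f23: (p13, p1, p5) → 16.2158
  f24: (p13, p1, p10) → 28.5959
  f25: (p19, p15, p16) → 11.2011
  f26: (p19, p9, p16) → 25.2943
  f27: (p19, p9, p15) → 11.6343
  f28: (p3, p8, p6) → 11.7121
  f29: (p3, p9, p6) → 9.2640
  f30: (p3, p9, p8) → 13.3530
Σ area = 1098.310

Euler: V−E+F = 17−45+30 = 2.
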